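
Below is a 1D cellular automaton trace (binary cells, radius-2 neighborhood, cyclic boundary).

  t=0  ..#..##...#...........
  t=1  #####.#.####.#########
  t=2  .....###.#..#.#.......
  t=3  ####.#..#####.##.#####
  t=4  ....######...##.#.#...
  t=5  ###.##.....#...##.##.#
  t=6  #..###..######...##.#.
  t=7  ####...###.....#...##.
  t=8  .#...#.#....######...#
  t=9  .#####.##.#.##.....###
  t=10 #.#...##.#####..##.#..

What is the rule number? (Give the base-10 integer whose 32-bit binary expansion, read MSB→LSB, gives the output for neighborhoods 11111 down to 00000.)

209623991

  [31] ##### => .  t=1,i=0
  [30] ####. => .  t=1,i=3
  [29] ###.# => .  t=1,i=4
  [28] ###.. => .  t=4,i=9
  [27] ##.## => #  t=1,i=12
  [26] ##.#. => #  t=1,i=5
  [25] ##..# => .  t=6,i=6
  [24] ##... => .  t=0,i=7
  [23] #.### => .  t=1,i=8
  [22] #.##. => #  t=3,i=14
  [21] #.#.# => #  t=1,i=6
  [20] #.#.. => #  t=2,i=9
  [19] #..## => #  t=0,i=4
  [18] #..#. => #  t=2,i=11
  [17] #...# => #  t=0,i=8
  [16] #.... => .  t=0,i=12
  [15] .#### => #  t=1,i=9
  [14] .###. => .  t=2,i=6
  [13] .##.# => .  t=3,i=15
  [12] .##.. => #  t=0,i=6
  [11] .#.## => #  t=1,i=7
  [10] .#.#. => .  t=2,i=13
  [9] .#..# => #  t=0,i=3
  [8] .#... => #  t=0,i=11
  [7] ..### => #  t=2,i=5
  [6] ..##. => .  t=0,i=5
  [5] ..#.# => #  t=2,i=12
  [4] ..#.. => #  t=0,i=2
  [3] ...## => .  t=2,i=4
  [2] ...#. => #  t=0,i=1
  [1] ....# => #  t=0,i=0
  [0] ..... => #  t=0,i=13
  bits 00001100011111101001101110110111 = 209623991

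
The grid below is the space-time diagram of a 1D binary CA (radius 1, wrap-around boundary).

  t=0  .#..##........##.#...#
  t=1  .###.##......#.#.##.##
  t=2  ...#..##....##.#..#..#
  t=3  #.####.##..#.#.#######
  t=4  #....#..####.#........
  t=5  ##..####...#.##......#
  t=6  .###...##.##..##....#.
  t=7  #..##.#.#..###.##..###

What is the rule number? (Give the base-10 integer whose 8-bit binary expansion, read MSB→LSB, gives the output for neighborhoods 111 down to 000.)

86

  ###|.  b7=0 t=1,i=2
  ##.|#  b6=1 t=0,i=5
  #.#|.  b5=0 t=0,i=0
  #..|#  b4=1 t=0,i=2
  .##|.  b3=0 t=0,i=4
  .#.|#  b2=1 t=0,i=1
  ..#|#  b1=1 t=0,i=3
  ...|.  b0=0 t=0,i=7
  bits 01010110 = 86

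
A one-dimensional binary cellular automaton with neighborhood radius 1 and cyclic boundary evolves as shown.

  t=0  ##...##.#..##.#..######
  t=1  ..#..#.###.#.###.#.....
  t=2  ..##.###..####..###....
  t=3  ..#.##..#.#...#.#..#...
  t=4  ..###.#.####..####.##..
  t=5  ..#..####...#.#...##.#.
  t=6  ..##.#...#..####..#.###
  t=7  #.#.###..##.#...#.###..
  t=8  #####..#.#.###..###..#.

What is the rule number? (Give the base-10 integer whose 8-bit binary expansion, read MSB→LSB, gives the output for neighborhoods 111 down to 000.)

60

  ###|.  b7=0 t=0,i=0
  ##.|.  b6=0 t=0,i=1
  #.#|#  b5=1 t=0,i=7
  #..|#  b4=1 t=0,i=2
  .##|#  b3=1 t=0,i=5
  .#.|#  b2=1 t=0,i=8
  ..#|.  b1=0 t=0,i=4
  ...|.  b0=0 t=0,i=3
  bits 00111100 = 60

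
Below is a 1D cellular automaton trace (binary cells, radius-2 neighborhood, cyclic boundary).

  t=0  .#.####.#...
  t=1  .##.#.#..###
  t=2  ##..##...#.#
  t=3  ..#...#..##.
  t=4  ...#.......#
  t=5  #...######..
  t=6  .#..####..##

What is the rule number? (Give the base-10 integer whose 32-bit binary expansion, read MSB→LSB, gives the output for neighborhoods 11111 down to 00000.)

2875559331

  #####|#  b31=1 t=5,i=6
  ####.|.  b30=0 t=0,i=5
  ###.#|#  b29=1 t=0,i=6
  ###..|.  b28=0 t=2,i=1
  ##.##|#  b27=1 t=1,i=0
  ##.#.|.  b26=0 t=0,i=7
  ##..#|#  b25=1 t=2,i=2
  ##...|#  b24=1 t=2,i=6
  #.###|.  b23=0 t=0,i=3
  #.##.|#  b22=1 t=1,i=1
  #.#.#|#  b21=1 t=1,i=4
  #.#..|.  b20=0 t=0,i=8
  #..##|.  b19=0 t=1,i=8
  #..#.|#  b18=1 t=5,i=11
  #...#|.  b17=0 t=2,i=7
  #....|#  b16=1 t=0,i=10
  .####|#  b15=1 t=0,i=4
  .###.|.  b14=0 t=1,i=10
  .##.#|.  b13=0 t=1,i=2
  .##..|.  b12=0 t=2,i=5
  .#.##|#  b11=1 t=0,i=2
  .#.#.|#  b10=1 t=1,i=5
  .#..#|.  b9=0 t=1,i=7
  .#...|#  b8=1 t=0,i=9
  ..###|#  b7=1 t=1,i=9
  ..##.|.  b6=0 t=2,i=4
  ..#.#|#  b5=1 t=0,i=1
  ..#..|.  b4=0 t=3,i=2
  ...##|.  b3=0 t=5,i=3
  ...#.|.  b2=0 t=0,i=0
  ....#|#  b1=1 t=0,i=11
  .....|#  b0=1 t=4,i=6
  bits 10101011011001011000110110100011 = 2875559331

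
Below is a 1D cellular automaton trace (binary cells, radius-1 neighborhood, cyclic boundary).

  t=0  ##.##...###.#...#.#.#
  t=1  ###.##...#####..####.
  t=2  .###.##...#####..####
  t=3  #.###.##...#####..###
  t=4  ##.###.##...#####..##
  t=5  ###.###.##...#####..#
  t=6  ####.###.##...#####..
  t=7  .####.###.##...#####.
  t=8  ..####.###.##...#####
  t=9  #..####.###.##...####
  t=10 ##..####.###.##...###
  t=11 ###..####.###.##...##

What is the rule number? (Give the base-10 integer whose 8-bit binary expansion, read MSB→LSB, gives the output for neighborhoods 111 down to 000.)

244

  ###|#  b7=1 t=0,i=0
  ##.|#  b6=1 t=0,i=1
  #.#|#  b5=1 t=0,i=2
  #..|#  b4=1 t=0,i=5
  .##|.  b3=0 t=0,i=3
  .#.|#  b2=1 t=0,i=12
  ..#|.  b1=0 t=0,i=7
  ...|.  b0=0 t=0,i=6
  bits 11110100 = 244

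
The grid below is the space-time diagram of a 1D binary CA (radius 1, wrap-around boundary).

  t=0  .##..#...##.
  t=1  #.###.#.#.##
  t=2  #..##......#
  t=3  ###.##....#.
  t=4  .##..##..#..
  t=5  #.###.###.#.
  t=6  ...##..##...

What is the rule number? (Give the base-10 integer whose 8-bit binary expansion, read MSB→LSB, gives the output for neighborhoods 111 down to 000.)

  nb ###: next=#  (t=1,i=3, bit7=1)
  nb ##.: next=#  (t=0,i=2, bit6=1)
  nb #.#: next=.  (t=1,i=1, bit5=0)
  nb #..: next=#  (t=0,i=3, bit4=1)
  nb .##: next=.  (t=0,i=1, bit3=0)
  nb .#.: next=.  (t=0,i=5, bit2=0)
  nb ..#: next=#  (t=0,i=0, bit1=1)
  nb ...: next=.  (t=0,i=7, bit0=0)
  bits 11010010 = 210

210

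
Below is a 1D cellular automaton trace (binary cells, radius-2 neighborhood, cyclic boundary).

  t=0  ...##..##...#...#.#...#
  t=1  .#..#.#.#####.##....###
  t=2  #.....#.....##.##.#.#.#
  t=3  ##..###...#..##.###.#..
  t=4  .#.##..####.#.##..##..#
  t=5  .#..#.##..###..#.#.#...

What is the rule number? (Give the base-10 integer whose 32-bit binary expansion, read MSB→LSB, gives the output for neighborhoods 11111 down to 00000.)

  ##### -> .   bit 31 = 0  t=1,i=10
  ####. -> .   bit 30 = 0  t=1,i=11
  ###.# -> #   bit 29 = 1  t=1,i=12
  ###.. -> .   bit 28 = 0  t=3,i=6
  ##.## -> #   bit 27 = 1  t=1,i=13
  ##.#. -> #   bit 26 = 1  t=1,i=0
  ##..# -> .   bit 25 = 0  t=0,i=5
  ##... -> #   bit 24 = 1  t=0,i=9
  #.### -> .   bit 23 = 0  t=1,i=8
  #.##. -> .   bit 22 = 0  t=1,i=14
  #.#.# -> #   bit 21 = 1  t=1,i=6
  #.#.. -> .   bit 20 = 0  t=0,i=18
  #..## -> #   bit 19 = 1  t=0,i=6
  #..#. -> .   bit 18 = 0  t=1,i=3
  #...# -> #   bit 17 = 1  t=0,i=1
  #.... -> .   bit 16 = 0  t=1,i=17
  .#### -> .   bit 15 = 0  t=1,i=9
  .###. -> .   bit 14 = 0  t=1,i=21
  .##.# -> #   bit 13 = 1  t=2,i=13
  .##.. -> #   bit 12 = 1  t=0,i=4
  .#.## -> .   bit 11 = 0  t=1,i=7
  .#.#. -> .   bit 10 = 0  t=0,i=17
  .#..# -> .   bit 9 = 0  t=1,i=2
  .#... -> .   bit 8 = 0  t=0,i=0
  ..### -> #   bit 7 = 1  t=1,i=20
  ..##. -> .   bit 6 = 0  t=0,i=3
  ..#.# -> .   bit 5 = 0  t=0,i=16
  ..#.. -> #   bit 4 = 1  t=0,i=12
  ...## -> .   bit 3 = 0  t=0,i=2
  ...#. -> #   bit 2 = 1  t=0,i=11
  ....# -> #   bit 1 = 1  t=1,i=18
  ..... -> .   bit 0 = 0  t=2,i=3
  bits 00101101001010100011000010010110 = 757739670

757739670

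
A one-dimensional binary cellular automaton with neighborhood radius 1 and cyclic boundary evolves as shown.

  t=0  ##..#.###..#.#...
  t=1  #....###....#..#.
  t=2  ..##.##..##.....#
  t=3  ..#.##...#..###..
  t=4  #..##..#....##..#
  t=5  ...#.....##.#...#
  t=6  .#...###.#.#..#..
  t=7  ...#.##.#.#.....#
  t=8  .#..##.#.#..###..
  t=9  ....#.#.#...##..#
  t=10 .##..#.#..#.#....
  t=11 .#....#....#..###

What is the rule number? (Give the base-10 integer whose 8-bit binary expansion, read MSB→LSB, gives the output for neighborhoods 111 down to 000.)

169

  nb ###: next=#  (t=0,i=7, bit7=1)
  nb ##.: next=.  (t=0,i=1, bit6=0)
  nb #.#: next=#  (t=0,i=5, bit5=1)
  nb #..: next=.  (t=0,i=2, bit4=0)
  nb .##: next=#  (t=0,i=0, bit3=1)
  nb .#.: next=.  (t=0,i=4, bit2=0)
  nb ..#: next=.  (t=0,i=3, bit1=0)
  nb ...: next=#  (t=0,i=15, bit0=1)
  bits 10101001 = 169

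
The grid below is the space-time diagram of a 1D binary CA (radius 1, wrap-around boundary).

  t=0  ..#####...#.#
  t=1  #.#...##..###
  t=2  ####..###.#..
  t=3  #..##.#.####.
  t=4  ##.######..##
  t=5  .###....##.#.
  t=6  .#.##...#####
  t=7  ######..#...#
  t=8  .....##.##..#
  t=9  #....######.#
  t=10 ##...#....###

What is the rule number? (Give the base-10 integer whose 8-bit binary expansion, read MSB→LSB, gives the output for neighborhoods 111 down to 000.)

  ### -> .   bit 7 = 0  t=0,i=3
  ##. -> #   bit 6 = 1  t=0,i=6
  #.# -> #   bit 5 = 1  t=0,i=11
  #.. -> #   bit 4 = 1  t=0,i=0
  .## -> #   bit 3 = 1  t=0,i=2
  .#. -> #   bit 2 = 1  t=0,i=10
  ..# -> .   bit 1 = 0  t=0,i=1
  ... -> .   bit 0 = 0  t=0,i=8
  bits 01111100 = 124

124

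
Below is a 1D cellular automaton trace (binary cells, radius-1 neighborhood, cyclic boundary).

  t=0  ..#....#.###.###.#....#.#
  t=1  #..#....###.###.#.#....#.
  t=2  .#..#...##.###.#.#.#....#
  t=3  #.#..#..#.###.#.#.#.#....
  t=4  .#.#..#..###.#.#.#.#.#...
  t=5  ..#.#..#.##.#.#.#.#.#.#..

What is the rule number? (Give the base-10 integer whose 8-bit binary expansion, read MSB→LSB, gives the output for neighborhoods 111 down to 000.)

184

  [7] ### => #  t=0,i=10
  [6] ##. => .  t=0,i=11
  [5] #.# => #  t=0,i=8
  [4] #.. => #  t=0,i=0
  [3] .## => #  t=0,i=9
  [2] .#. => .  t=0,i=2
  [1] ..# => .  t=0,i=1
  [0] ... => .  t=0,i=4
  bits 10111000 = 184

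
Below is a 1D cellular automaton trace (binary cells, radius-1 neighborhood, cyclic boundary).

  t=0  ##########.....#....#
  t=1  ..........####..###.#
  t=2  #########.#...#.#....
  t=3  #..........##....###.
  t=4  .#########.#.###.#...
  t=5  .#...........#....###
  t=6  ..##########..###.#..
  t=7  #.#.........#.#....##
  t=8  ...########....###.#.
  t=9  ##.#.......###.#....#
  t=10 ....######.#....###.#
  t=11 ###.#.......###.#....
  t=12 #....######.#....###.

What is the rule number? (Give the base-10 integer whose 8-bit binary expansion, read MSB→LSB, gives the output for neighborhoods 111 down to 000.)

  ### -> .   bit 7 = 0  t=0,i=0
  ##. -> .   bit 6 = 0  t=0,i=9
  #.# -> .   bit 5 = 0  t=1,i=19
  #.. -> #   bit 4 = 1  t=0,i=10
  .## -> #   bit 3 = 1  t=0,i=20
  .#. -> .   bit 2 = 0  t=0,i=15
  ..# -> .   bit 1 = 0  t=0,i=14
  ... -> #   bit 0 = 1  t=0,i=11
  bits 00011001 = 25

25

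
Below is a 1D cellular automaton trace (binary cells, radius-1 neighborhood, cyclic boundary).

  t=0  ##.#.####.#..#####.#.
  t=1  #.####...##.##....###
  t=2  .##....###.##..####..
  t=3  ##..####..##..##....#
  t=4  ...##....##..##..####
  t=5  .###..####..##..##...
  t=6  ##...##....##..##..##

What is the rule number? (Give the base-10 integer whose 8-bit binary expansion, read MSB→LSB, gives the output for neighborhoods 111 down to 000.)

47

  nb ###: next=.  (t=0,i=6, bit7=0)
  nb ##.: next=.  (t=0,i=1, bit6=0)
  nb #.#: next=#  (t=0,i=2, bit5=1)
  nb #..: next=.  (t=0,i=11, bit4=0)
  nb .##: next=#  (t=0,i=0, bit3=1)
  nb .#.: next=#  (t=0,i=3, bit2=1)
  nb ..#: next=#  (t=0,i=12, bit1=1)
  nb ...: next=#  (t=1,i=7, bit0=1)
  bits 00101111 = 47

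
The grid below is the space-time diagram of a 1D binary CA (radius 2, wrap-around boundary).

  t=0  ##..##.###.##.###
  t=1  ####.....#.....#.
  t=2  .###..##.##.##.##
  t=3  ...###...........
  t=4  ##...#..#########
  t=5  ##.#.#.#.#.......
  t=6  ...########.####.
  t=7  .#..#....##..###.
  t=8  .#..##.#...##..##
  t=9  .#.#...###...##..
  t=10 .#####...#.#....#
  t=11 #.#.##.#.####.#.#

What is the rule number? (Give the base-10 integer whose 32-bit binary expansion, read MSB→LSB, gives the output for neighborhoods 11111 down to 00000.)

1916439859

  nb #####: next=.  (t=0,i=16, bit31=0)
  nb ####.: next=#  (t=0,i=0, bit30=1)
  nb ###.#: next=#  (t=0,i=9, bit29=1)
  nb ###..: next=#  (t=0,i=1, bit28=1)
  nb ##.##: next=.  (t=0,i=6, bit27=0)
  nb ##.#.: next=.  (t=5,i=2, bit26=0)
  nb ##..#: next=#  (t=0,i=2, bit25=1)
  nb ##...: next=.  (t=1,i=4, bit24=0)
  nb #.###: next=.  (t=0,i=7, bit23=0)
  nb #.##.: next=.  (t=0,i=11, bit22=0)
  nb #.#.#: next=#  (t=5,i=3, bit21=1)
  nb #.#..: next=#  (t=5,i=9, bit20=1)
  nb #..##: next=#  (t=0,i=3, bit19=1)
  nb #..#.: next=.  (t=7,i=0, bit18=0)
  nb #...#: next=#  (t=4,i=3, bit17=1)
  nb #....: next=.  (t=1,i=5, bit16=0)
  nb .####: next=#  (t=0,i=15, bit15=1)
  nb .###.: next=.  (t=0,i=8, bit14=0)
  nb .##.#: next=.  (t=0,i=5, bit13=0)
  nb .##..: next=.  (t=7,i=10, bit12=0)
  nb .#.##: next=#  (t=1,i=16, bit11=1)
  nb .#.#.: next=#  (t=5,i=4, bit10=1)
  nb .#..#: next=.  (t=4,i=6, bit9=0)
  nb .#...: next=#  (t=1,i=10, bit8=1)
  nb ..###: next=.  (t=3,i=3, bit7=0)
  nb ..##.: next=.  (t=0,i=4, bit6=0)
  nb ..#.#: next=#  (t=1,i=15, bit5=1)
  nb ..#..: next=#  (t=1,i=9, bit4=1)
  nb ...##: next=.  (t=3,i=2, bit3=0)
  nb ...#.: next=.  (t=1,i=8, bit2=0)
  nb ....#: next=#  (t=1,i=7, bit1=1)
  nb .....: next=#  (t=1,i=6, bit0=1)
  bits 01110010001110101000110100110011 = 1916439859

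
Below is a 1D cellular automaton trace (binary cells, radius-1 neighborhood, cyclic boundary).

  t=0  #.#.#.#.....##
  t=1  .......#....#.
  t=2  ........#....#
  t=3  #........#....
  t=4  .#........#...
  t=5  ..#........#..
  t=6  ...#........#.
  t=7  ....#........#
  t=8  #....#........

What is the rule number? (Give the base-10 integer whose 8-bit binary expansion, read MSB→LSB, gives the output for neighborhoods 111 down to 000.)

24

  ###|.  b7=0 t=0,i=13
  ##.|.  b6=0 t=0,i=0
  #.#|.  b5=0 t=0,i=1
  #..|#  b4=1 t=0,i=7
  .##|#  b3=1 t=0,i=12
  .#.|.  b2=0 t=0,i=2
  ..#|.  b1=0 t=0,i=11
  ...|.  b0=0 t=0,i=8
  bits 00011000 = 24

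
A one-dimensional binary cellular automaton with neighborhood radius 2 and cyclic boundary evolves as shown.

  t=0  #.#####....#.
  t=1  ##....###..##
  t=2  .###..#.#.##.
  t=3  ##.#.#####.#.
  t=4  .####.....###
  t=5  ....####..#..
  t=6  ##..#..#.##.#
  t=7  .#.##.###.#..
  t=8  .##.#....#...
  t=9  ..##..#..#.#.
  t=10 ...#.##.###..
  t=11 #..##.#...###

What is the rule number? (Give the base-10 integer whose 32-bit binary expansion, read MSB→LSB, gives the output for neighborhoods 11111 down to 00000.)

355286193

  ##### -> .   bit 31 = 0  t=0,i=4
  ####. -> .   bit 30 = 0  t=0,i=5
  ###.# -> .   bit 29 = 0  t=3,i=9
  ###.. -> #   bit 28 = 1  t=0,i=6
  ##.## -> .   bit 27 = 0  t=4,i=0
  ##.#. -> #   bit 26 = 1  t=3,i=2
  ##..# -> .   bit 25 = 0  t=1,i=9
  ##... -> #   bit 24 = 1  t=0,i=7
  #.### -> .   bit 23 = 0  t=0,i=2
  #.##. -> .   bit 22 = 0  t=2,i=10
  #.#.# -> #   bit 21 = 1  t=0,i=0
  #.#.. -> .   bit 20 = 0  t=7,i=10
  #..## -> #   bit 19 = 1  t=1,i=10
  #..#. -> #   bit 18 = 1  t=2,i=5
  #...# -> .   bit 17 = 0  t=7,i=12
  #.... -> #   bit 16 = 1  t=0,i=8
  .#### -> .   bit 15 = 0  t=0,i=3
  .###. -> .   bit 14 = 0  t=1,i=7
  .##.# -> #   bit 13 = 1  t=3,i=1
  .##.. -> #   bit 12 = 1  t=2,i=11
  .#.## -> #   bit 11 = 1  t=0,i=1
  .#.#. -> #   bit 10 = 1  t=0,i=12
  .#..# -> .   bit 9 = 0  t=6,i=5
  .#... -> .   bit 8 = 0  t=5,i=11
  ..### -> #   bit 7 = 1  t=1,i=6
  ..##. -> .   bit 6 = 0  t=8,i=1
  ..#.# -> #   bit 5 = 1  t=0,i=11
  ..#.. -> #   bit 4 = 1  t=5,i=10
  ...## -> .   bit 3 = 0  t=1,i=5
  ...#. -> .   bit 2 = 0  t=0,i=10
  ....# -> .   bit 1 = 0  t=0,i=9
  ..... -> #   bit 0 = 1  t=4,i=7
  bits 00010101001011010011110010110001 = 355286193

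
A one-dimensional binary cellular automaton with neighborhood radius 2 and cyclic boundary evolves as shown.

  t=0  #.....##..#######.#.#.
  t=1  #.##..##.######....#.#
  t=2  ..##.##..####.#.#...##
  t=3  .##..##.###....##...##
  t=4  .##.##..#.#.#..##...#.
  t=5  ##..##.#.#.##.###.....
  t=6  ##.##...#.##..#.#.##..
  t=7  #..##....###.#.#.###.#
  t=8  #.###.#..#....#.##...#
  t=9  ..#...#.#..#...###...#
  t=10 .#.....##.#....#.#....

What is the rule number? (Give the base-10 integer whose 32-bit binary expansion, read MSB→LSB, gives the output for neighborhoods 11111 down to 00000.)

2430442689

  ##### -> #   bit 31 = 1  t=0,i=12
  ####. -> .   bit 30 = 0  t=0,i=15
  ###.# -> .   bit 29 = 0  t=0,i=16
  ###.. -> #   bit 28 = 1  t=1,i=14
  ##.## -> .   bit 27 = 0  t=1,i=1
  ##.#. -> .   bit 26 = 0  t=0,i=17
  ##..# -> .   bit 25 = 0  t=0,i=8
  ##... -> .   bit 24 = 0  t=1,i=15
  #.### -> #   bit 23 = 1  t=1,i=9
  #.##. -> #   bit 22 = 1  t=1,i=2
  #.#.# -> .   bit 21 = 0  t=0,i=18
  #.#.. -> #   bit 20 = 1  t=0,i=0
  #..## -> #   bit 19 = 1  t=0,i=9
  #..#. -> #   bit 18 = 1  t=4,i=7
  #...# -> .   bit 17 = 0  t=2,i=18
  #.... -> #   bit 16 = 1  t=0,i=2
  .#### -> #   bit 15 = 1  t=0,i=11
  .###. -> .   bit 14 = 0  t=3,i=9
  .##.# -> .   bit 13 = 0  t=1,i=0
  .##.. -> #   bit 12 = 1  t=0,i=7
  .#.## -> #   bit 11 = 1  t=1,i=20
  .#.#. -> #   bit 10 = 1  t=0,i=19
  .#..# -> .   bit 9 = 0  t=4,i=13
  .#... -> .   bit 8 = 0  t=0,i=1
  ..### -> #   bit 7 = 1  t=0,i=10
  ..##. -> #   bit 6 = 1  t=0,i=6
  ..#.# -> .   bit 5 = 0  t=1,i=19
  ..#.. -> .   bit 4 = 0  t=4,i=20
  ...## -> .   bit 3 = 0  t=0,i=5
  ...#. -> .   bit 2 = 0  t=1,i=18
  ....# -> .   bit 1 = 0  t=0,i=4
  ..... -> #   bit 0 = 1  t=0,i=3
  bits 10010000110111011001110011000001 = 2430442689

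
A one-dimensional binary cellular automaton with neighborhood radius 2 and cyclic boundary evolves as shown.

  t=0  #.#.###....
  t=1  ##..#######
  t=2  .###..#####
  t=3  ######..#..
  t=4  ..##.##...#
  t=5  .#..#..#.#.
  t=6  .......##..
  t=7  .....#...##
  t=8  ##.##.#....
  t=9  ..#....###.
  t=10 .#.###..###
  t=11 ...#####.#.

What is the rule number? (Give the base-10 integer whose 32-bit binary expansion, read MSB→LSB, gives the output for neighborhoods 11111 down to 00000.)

  [31] ##### => #  t=1,i=6
  [30] ####. => .  t=1,i=0
  [29] ###.# => .  t=2,i=10
  [28] ###.. => #  t=0,i=6
  [27] ##.## => #  t=2,i=0
  [26] ##.#. => .  t=8,i=5
  [25] ##..# => #  t=1,i=2
  [24] ##... => #  t=0,i=7
  [23] #.### => #  t=0,i=4
  [22] #.##. => .  t=4,i=5
  [21] #.#.# => .  t=0,i=2
  [20] #.#.. => .  t=5,i=9
  [19] #..## => #  t=1,i=3
  [18] #..#. => .  t=3,i=7
  [17] #...# => .  t=4,i=8
  [16] #.... => #  t=0,i=8
  [15] .#### => .  t=1,i=5
  [14] .###. => #  t=0,i=5
  [13] .##.# => .  t=4,i=3
  [12] .##.. => .  t=4,i=6
  [11] .#.## => .  t=0,i=3
  [10] .#.#. => #  t=0,i=1
  [9] .#..# => .  t=3,i=9
  [8] .#... => #  t=7,i=6
  [7] ..### => .  t=1,i=4
  [6] ..##. => .  t=4,i=2
  [5] ..#.# => #  t=0,i=0
  [4] ..#.. => .  t=3,i=8
  [3] ...## => .  t=6,i=6
  [2] ...#. => #  t=0,i=10
  [1] ....# => #  t=0,i=9
  [0] ..... => .  t=6,i=0
  bits 10011011100010010100010100100110 = 2609464614

2609464614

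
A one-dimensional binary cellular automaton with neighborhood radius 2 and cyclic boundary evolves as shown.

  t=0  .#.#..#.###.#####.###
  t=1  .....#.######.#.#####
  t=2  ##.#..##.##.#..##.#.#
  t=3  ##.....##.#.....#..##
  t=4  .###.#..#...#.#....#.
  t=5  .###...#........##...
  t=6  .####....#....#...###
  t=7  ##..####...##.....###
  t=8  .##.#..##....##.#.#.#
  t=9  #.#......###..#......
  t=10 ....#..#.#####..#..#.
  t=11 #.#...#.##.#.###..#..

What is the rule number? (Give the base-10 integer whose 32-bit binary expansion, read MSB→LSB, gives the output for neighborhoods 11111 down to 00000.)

  #####|#  b31=1 t=0,i=14
  ####.|.  b30=0 t=0,i=15
  ###.#|#  b29=1 t=0,i=10
  ###..|#  b28=1 t=1,i=20
  ##.##|#  b27=1 t=0,i=11
  ##.#.|.  b26=0 t=0,i=0
  ##..#|#  b25=1 t=7,i=2
  ##...|#  b24=1 t=1,i=0
  #.###|#  b23=1 t=0,i=8
  #.##.|.  b22=0 t=2,i=9
  #.#.#|.  b21=0 t=0,i=1
  #.#..|.  b20=0 t=0,i=3
  #..##|.  b19=0 t=2,i=5
  #..#.|#  b18=1 t=0,i=5
  #...#|.  b17=0 t=4,i=10
  #....|#  b16=1 t=1,i=1
  .####|.  b15=0 t=0,i=13
  .###.|#  b14=1 t=0,i=9
  .##.#|#  b13=1 t=2,i=7
  .##..|.  b12=0 t=5,i=17
  .#.##|#  b11=1 t=0,i=7
  .#.#.|.  b10=0 t=0,i=2
  .#..#|.  b9=0 t=0,i=4
  .#...|.  b8=0 t=3,i=11
  ..###|#  b7=1 t=3,i=19
  ..##.|.  b6=0 t=2,i=6
  ..#.#|.  b5=0 t=0,i=6
  ..#..|.  b4=0 t=3,i=16
  ...##|.  b3=0 t=3,i=6
  ...#.|.  b2=0 t=1,i=4
  ....#|#  b1=1 t=1,i=3
  .....|.  b0=0 t=1,i=2
  bits 10111011100001010110100010000010 = 3146082434

3146082434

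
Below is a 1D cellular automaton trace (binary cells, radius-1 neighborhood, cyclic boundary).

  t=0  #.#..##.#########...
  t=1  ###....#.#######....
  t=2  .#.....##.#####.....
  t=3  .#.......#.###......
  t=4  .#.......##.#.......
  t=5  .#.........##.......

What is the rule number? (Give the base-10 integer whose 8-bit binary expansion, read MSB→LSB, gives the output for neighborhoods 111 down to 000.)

  ### -> #   bit 7 = 1  t=0,i=9
  ##. -> .   bit 6 = 0  t=0,i=6
  #.# -> #   bit 5 = 1  t=0,i=1
  #.. -> .   bit 4 = 0  t=0,i=3
  .## -> .   bit 3 = 0  t=0,i=5
  .#. -> #   bit 2 = 1  t=0,i=0
  ..# -> .   bit 1 = 0  t=0,i=4
  ... -> .   bit 0 = 0  t=0,i=18
  bits 10100100 = 164

164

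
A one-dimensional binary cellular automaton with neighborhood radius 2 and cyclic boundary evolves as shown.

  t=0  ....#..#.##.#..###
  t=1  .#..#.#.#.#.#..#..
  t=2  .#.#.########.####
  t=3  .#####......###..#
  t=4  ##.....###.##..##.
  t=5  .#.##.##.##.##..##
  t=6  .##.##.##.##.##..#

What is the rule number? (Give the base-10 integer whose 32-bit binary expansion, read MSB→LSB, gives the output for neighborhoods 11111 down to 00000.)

  #####|.  b31=0 t=2,i=7
  ####.|.  b30=0 t=2,i=11
  ###.#|#  b29=1 t=2,i=12
  ###..|.  b28=0 t=0,i=17
  ##.##|#  b27=1 t=2,i=13
  ##.#.|.  b26=0 t=0,i=11
  ##..#|#  b25=1 t=3,i=15
  ##...|.  b24=0 t=0,i=0
  #.###|#  b23=1 t=2,i=5
  #.##.|.  b22=0 t=0,i=9
  #.#.#|#  b21=1 t=1,i=6
  #.#..|#  b20=1 t=0,i=12
  #..##|.  b19=0 t=0,i=14
  #..#.|#  b18=1 t=0,i=6
  #...#|#  b17=1 t=1,i=17
  #....|#  b16=1 t=0,i=1
  .####|.  b15=0 t=2,i=6
  .###.|.  b14=0 t=0,i=16
  .##.#|#  b13=1 t=0,i=10
  .##..|#  b12=1 t=4,i=1
  .#.##|#  b11=1 t=0,i=8
  .#.#.|#  b10=1 t=1,i=5
  .#..#|.  b9=0 t=0,i=5
  .#...|#  b8=1 t=1,i=16
  ..###|#  b7=1 t=0,i=15
  ..##.|.  b6=0 t=4,i=15
  ..#.#|.  b5=0 t=0,i=7
  ..#..|#  b4=1 t=0,i=4
  ...##|#  b3=1 t=3,i=11
  ...#.|.  b2=0 t=0,i=3
  ....#|.  b1=0 t=0,i=2
  .....|#  b0=1 t=3,i=8
  bits 00101010101101110011110110011001 = 716651929

716651929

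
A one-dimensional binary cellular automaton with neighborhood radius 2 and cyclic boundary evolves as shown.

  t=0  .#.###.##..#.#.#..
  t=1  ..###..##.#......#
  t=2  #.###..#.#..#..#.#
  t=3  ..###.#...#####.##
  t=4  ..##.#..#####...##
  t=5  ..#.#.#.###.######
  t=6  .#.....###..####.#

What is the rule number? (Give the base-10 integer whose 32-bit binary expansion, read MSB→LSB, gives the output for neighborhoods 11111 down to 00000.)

2512902874

  #####|#  b31=1 t=3,i=12
  ####.|.  b30=0 t=3,i=13
  ###.#|.  b29=0 t=0,i=5
  ###..|#  b28=1 t=1,i=4
  ##.##|.  b27=0 t=0,i=6
  ##.#.|#  b26=1 t=1,i=9
  ##..#|.  b25=0 t=0,i=9
  ##...|#  b24=1 t=4,i=13
  #.###|#  b23=1 t=0,i=3
  #.##.|#  b22=1 t=0,i=7
  #.#.#|.  b21=0 t=0,i=13
  #.#..|.  b20=0 t=0,i=15
  #..##|.  b19=0 t=1,i=1
  #..#.|#  b18=1 t=0,i=10
  #...#|#  b17=1 t=0,i=17
  #....|#  b16=1 t=1,i=12
  .####|#  b15=1 t=3,i=11
  .###.|#  b14=1 t=0,i=4
  .##.#|.  b13=0 t=1,i=8
  .##..|#  b12=1 t=0,i=8
  .#.##|#  b11=1 t=0,i=2
  .#.#.|.  b10=0 t=0,i=12
  .#..#|#  b9=1 t=1,i=0
  .#...|.  b8=0 t=0,i=16
  ..###|#  b7=1 t=1,i=2
  ..##.|#  b6=1 t=1,i=7
  ..#.#|.  b5=0 t=0,i=1
  ..#..|#  b4=1 t=1,i=17
  ...##|#  b3=1 t=3,i=9
  ...#.|.  b2=0 t=0,i=0
  ....#|#  b1=1 t=1,i=15
  .....|.  b0=0 t=1,i=13
  bits 10010101110001111101101011011010 = 2512902874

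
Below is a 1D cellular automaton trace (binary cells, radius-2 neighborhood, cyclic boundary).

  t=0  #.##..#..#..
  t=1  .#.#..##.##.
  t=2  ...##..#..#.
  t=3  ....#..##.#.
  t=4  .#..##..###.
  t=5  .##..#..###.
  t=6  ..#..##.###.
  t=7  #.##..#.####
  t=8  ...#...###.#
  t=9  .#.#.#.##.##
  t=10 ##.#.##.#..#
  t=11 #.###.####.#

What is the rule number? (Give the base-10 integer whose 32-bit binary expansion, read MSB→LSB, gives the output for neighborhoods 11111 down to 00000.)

  [31] ##### => .  t=7,i=10
  [30] ####. => #  t=7,i=11
  [29] ###.# => .  t=7,i=0
  [28] ###.. => #  t=4,i=10
  [27] ##.## => .  t=1,i=8
  [26] ##.#. => #  t=3,i=9
  [25] ##..# => .  t=0,i=4
  [24] ##... => #  t=6,i=11
  [23] #.### => #  t=6,i=8
  [22] #.##. => .  t=0,i=2
  [21] #.#.# => #  t=9,i=1
  [20] #.#.. => #  t=1,i=3
  [19] #..## => .  t=1,i=5
  [18] #..#. => .  t=0,i=5
  [17] #...# => #  t=6,i=0
  [16] #.... => .  t=2,i=0
  [15] .#### => #  t=7,i=9
  [14] .###. => #  t=4,i=9
  [13] .##.# => #  t=1,i=7
  [12] .##.. => #  t=0,i=3
  [11] .#.## => #  t=0,i=1
  [10] .#.#. => .  t=1,i=2
  [9] .#..# => #  t=0,i=7
  [8] .#... => .  t=2,i=11
  [7] ..### => #  t=4,i=8
  [6] ..##. => .  t=1,i=6
  [5] ..#.# => .  t=0,i=0
  [4] ..#.. => #  t=0,i=6
  [3] ...## => .  t=2,i=2
  [2] ...#. => .  t=3,i=3
  [1] ....# => .  t=2,i=1
  [0] ..... => #  t=3,i=1
  bits 01010101101100101111101010010001 = 1437792913

1437792913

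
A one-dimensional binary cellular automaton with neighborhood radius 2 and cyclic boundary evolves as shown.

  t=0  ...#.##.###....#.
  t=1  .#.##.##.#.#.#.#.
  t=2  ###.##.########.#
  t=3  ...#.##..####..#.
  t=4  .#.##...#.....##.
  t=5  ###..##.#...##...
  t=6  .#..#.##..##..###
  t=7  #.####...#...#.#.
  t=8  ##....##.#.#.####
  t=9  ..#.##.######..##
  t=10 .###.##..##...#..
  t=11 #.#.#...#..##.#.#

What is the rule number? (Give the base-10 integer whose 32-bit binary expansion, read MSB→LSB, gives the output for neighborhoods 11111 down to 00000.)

2368630330

  ##### -> #   bit 31 = 1  t=2,i=9
  ####. -> .   bit 30 = 0  t=2,i=1
  ###.# -> .   bit 29 = 0  t=2,i=2
  ###.. -> .   bit 28 = 0  t=0,i=10
  ##.## -> #   bit 27 = 1  t=0,i=7
  ##.#. -> #   bit 26 = 1  t=1,i=8
  ##..# -> .   bit 25 = 0  t=3,i=7
  ##... -> #   bit 24 = 1  t=0,i=11
  #.### -> .   bit 23 = 0  t=0,i=8
  #.##. -> .   bit 22 = 0  t=0,i=5
  #.#.# -> #   bit 21 = 1  t=1,i=9
  #.#.. -> .   bit 20 = 0  t=1,i=15
  #..## -> #   bit 19 = 1  t=3,i=8
  #..#. -> #   bit 18 = 1  t=1,i=0
  #...# -> #   bit 17 = 1  t=4,i=6
  #.... -> .   bit 16 = 0  t=0,i=0
  .#### -> .   bit 15 = 0  t=2,i=0
  .###. -> #   bit 14 = 1  t=0,i=9
  .##.# -> #   bit 13 = 1  t=0,i=6
  .##.. -> .   bit 12 = 0  t=3,i=6
  .#.## -> #   bit 11 = 1  t=0,i=4
  .#.#. -> #   bit 10 = 1  t=1,i=10
  .#..# -> #   bit 9 = 1  t=1,i=16
  .#... -> .   bit 8 = 0  t=0,i=16
  ..### -> .   bit 7 = 0  t=3,i=9
  ..##. -> .   bit 6 = 0  t=4,i=14
  ..#.# -> #   bit 5 = 1  t=0,i=3
  ..#.. -> #   bit 4 = 1  t=0,i=15
  ...## -> #   bit 3 = 1  t=4,i=13
  ...#. -> .   bit 2 = 0  t=0,i=2
  ....# -> #   bit 1 = 1  t=0,i=1
  ..... -> .   bit 0 = 0  t=4,i=11
  bits 10001101001011100110111000111010 = 2368630330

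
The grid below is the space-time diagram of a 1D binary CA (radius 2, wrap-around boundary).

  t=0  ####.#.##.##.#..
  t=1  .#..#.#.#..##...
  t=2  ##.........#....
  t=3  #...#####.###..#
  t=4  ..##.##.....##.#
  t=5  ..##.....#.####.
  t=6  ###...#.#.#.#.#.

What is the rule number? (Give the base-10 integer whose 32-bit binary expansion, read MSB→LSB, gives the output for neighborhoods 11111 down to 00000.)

  nb #####: next=#  (t=3,i=6, bit31=1)
  nb ####.: next=.  (t=0,i=2, bit30=0)
  nb ###.#: next=.  (t=0,i=3, bit29=0)
  nb ###..: next=#  (t=3,i=12, bit28=1)
  nb ##.##: next=.  (t=0,i=9, bit27=0)
  nb ##.#.: next=#  (t=0,i=4, bit26=1)
  nb ##..#: next=#  (t=3,i=13, bit25=1)
  nb ##...: next=.  (t=1,i=13, bit24=0)
  nb #.###: next=.  (t=3,i=10, bit23=0)
  nb #.##.: next=.  (t=0,i=7, bit22=0)
  nb #.#.#: next=.  (t=0,i=5, bit21=0)
  nb #.#..: next=.  (t=0,i=13, bit20=0)
  nb #..##: next=.  (t=0,i=15, bit19=0)
  nb #..#.: next=.  (t=1,i=3, bit18=0)
  nb #...#: next=#  (t=3,i=2, bit17=1)
  nb #....: next=.  (t=1,i=14, bit16=0)
  nb .####: next=#  (t=0,i=1, bit15=1)
  nb .###.: next=.  (t=3,i=11, bit14=0)
  nb .##.#: next=#  (t=0,i=8, bit13=1)
  nb .##..: next=.  (t=1,i=12, bit12=0)
  nb .#.##: next=#  (t=0,i=6, bit11=1)
  nb .#.#.: next=.  (t=1,i=5, bit10=0)
  nb .#..#: next=.  (t=0,i=14, bit9=0)
  nb .#...: next=#  (t=2,i=12, bit8=1)
  nb ..###: next=.  (t=0,i=0, bit7=0)
  nb ..##.: next=#  (t=1,i=11, bit6=1)
  nb ..#.#: next=.  (t=1,i=4, bit5=0)
  nb ..#..: next=#  (t=1,i=1, bit4=1)
  nb ...##: next=#  (t=2,i=15, bit3=1)
  nb ...#.: next=#  (t=1,i=0, bit2=1)
  nb ....#: next=.  (t=1,i=15, bit1=0)
  nb .....: next=#  (t=2,i=4, bit0=1)
  bits 10010110000000101010100101011101 = 2516756829

2516756829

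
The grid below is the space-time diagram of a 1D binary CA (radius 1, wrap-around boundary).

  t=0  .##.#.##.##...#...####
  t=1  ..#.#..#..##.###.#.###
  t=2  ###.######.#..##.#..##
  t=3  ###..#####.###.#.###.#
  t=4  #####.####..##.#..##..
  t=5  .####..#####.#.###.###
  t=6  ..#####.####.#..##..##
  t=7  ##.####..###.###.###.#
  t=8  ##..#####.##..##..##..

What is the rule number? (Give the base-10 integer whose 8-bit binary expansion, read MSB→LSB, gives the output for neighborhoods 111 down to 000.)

214

  nb ###: next=#  (t=0,i=19, bit7=1)
  nb ##.: next=#  (t=0,i=2, bit6=1)
  nb #.#: next=.  (t=0,i=0, bit5=0)
  nb #..: next=#  (t=0,i=11, bit4=1)
  nb .##: next=.  (t=0,i=1, bit3=0)
  nb .#.: next=#  (t=0,i=4, bit2=1)
  nb ..#: next=#  (t=0,i=13, bit1=1)
  nb ...: next=.  (t=0,i=12, bit0=0)
  bits 11010110 = 214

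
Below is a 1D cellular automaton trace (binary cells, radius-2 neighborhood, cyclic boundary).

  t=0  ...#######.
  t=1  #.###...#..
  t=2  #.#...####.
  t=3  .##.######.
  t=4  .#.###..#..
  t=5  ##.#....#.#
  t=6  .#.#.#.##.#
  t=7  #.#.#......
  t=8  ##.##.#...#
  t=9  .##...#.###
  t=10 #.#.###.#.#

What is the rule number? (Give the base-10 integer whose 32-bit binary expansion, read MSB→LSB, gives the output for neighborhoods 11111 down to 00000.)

  [31] ##### => .  t=0,i=5
  [30] ####. => #  t=0,i=8
  [29] ###.# => #  t=2,i=9
  [28] ###.. => .  t=0,i=9
  [27] ##.## => #  t=3,i=3
  [26] ##.#. => .  t=2,i=10
  [25] ##..# => .  t=3,i=10
  [24] ##... => .  t=0,i=10
  [23] #.### => #  t=1,i=2
  [22] #.##. => .  t=6,i=7
  [21] #.#.# => .  t=2,i=0
  [20] #.#.. => #  t=2,i=2
  [19] #..## => .  t=3,i=0
  [18] #..#. => .  t=1,i=10
  [17] #...# => #  t=1,i=6
  [16] #.... => #  t=0,i=0
  [15] .#### => #  t=0,i=4
  [14] .###. => .  t=1,i=3
  [13] .##.# => .  t=3,i=2
  [12] .##.. => #  t=9,i=2
  [11] .#.## => .  t=1,i=1
  [10] .#.#. => #  t=2,i=1
  [9] .#..# => #  t=1,i=9
  [8] .#... => .  t=2,i=3
  [7] ..### => #  t=0,i=3
  [6] ..##. => #  t=3,i=1
  [5] ..#.# => #  t=1,i=0
  [4] ..#.. => #  t=1,i=8
  [3] ...## => #  t=0,i=2
  [2] ...#. => #  t=1,i=7
  [1] ....# => .  t=0,i=1
  [0] ..... => .  t=7,i=7
  bits 01101000100100111001011011111100 = 1754502908

1754502908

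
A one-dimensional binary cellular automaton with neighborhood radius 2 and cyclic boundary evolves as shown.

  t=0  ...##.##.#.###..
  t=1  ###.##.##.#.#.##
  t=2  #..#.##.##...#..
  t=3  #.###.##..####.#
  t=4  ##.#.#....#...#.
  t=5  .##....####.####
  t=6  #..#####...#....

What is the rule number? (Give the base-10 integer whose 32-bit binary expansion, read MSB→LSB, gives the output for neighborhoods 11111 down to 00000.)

2366073023

  ##### -> #   bit 31 = 1  t=1,i=0
  ####. -> .   bit 30 = 0  t=1,i=1
  ###.# -> .   bit 29 = 0  t=1,i=2
  ###.. -> .   bit 28 = 0  t=0,i=13
  ##.## -> #   bit 27 = 1  t=0,i=5
  ##.#. -> #   bit 26 = 1  t=0,i=8
  ##..# -> .   bit 25 = 0  t=3,i=8
  ##... -> #   bit 24 = 1  t=0,i=14
  #.### -> .   bit 23 = 0  t=0,i=11
  #.##. -> .   bit 22 = 0  t=0,i=6
  #.#.# -> .   bit 21 = 0  t=0,i=9
  #.#.. -> .   bit 20 = 0  t=4,i=5
  #..## -> .   bit 19 = 0  t=3,i=9
  #..#. -> #   bit 18 = 1  t=2,i=2
  #...# -> #   bit 17 = 1  t=2,i=11
  #.... -> #   bit 16 = 1  t=0,i=15
  .#### -> .   bit 15 = 0  t=1,i=15
  .###. -> #   bit 14 = 1  t=0,i=12
  .##.# -> #   bit 13 = 1  t=0,i=4
  .##.. -> .   bit 12 = 0  t=2,i=9
  .#.## -> #   bit 11 = 1  t=0,i=10
  .#.#. -> .   bit 10 = 0  t=1,i=11
  .#..# -> .   bit 9 = 0  t=2,i=1
  .#... -> .   bit 8 = 0  t=4,i=6
  ..### -> #   bit 7 = 1  t=3,i=10
  ..##. -> .   bit 6 = 0  t=0,i=3
  ..#.# -> #   bit 5 = 1  t=2,i=3
  ..#.. -> #   bit 4 = 1  t=2,i=0
  ...## -> #   bit 3 = 1  t=0,i=2
  ...#. -> #   bit 2 = 1  t=2,i=12
  ....# -> #   bit 1 = 1  t=0,i=1
  ..... -> #   bit 0 = 1  t=0,i=0
  bits 10001101000001110110100010111111 = 2366073023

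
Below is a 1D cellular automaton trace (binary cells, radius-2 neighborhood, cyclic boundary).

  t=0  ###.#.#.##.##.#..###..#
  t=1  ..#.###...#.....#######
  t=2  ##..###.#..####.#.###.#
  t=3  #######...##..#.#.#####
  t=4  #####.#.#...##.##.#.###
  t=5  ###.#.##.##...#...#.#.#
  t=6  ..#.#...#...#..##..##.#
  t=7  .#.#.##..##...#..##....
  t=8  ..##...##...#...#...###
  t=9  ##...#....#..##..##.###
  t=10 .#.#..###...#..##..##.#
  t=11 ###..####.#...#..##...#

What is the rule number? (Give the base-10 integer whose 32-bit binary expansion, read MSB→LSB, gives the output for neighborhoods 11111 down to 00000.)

  #####|#  b31=1 t=1,i=18
  ####.|.  b30=0 t=0,i=1
  ###.#|#  b29=1 t=0,i=2
  ###..|#  b28=1 t=0,i=19
  ##.##|#  b27=1 t=0,i=10
  ##.#.|.  b26=0 t=0,i=3
  ##..#|#  b25=1 t=0,i=20
  ##...|.  b24=0 t=1,i=7
  #.###|#  b23=1 t=1,i=4
  #.##.|.  b22=0 t=0,i=8
  #.#.#|#  b21=1 t=0,i=4
  #.#..|.  b20=0 t=0,i=14
  #..##|#  b19=1 t=0,i=16
  #..#.|#  b18=1 t=1,i=1
  #...#|#  b17=1 t=1,i=8
  #....|#  b16=1 t=1,i=12
  .####|.  b15=0 t=0,i=0
  .###.|#  b14=1 t=0,i=18
  .##.#|.  b13=0 t=0,i=9
  .##..|.  b12=0 t=3,i=11
  .#.##|.  b11=0 t=0,i=7
  .#.#.|#  b10=1 t=0,i=5
  .#..#|.  b9=0 t=0,i=15
  .#...|#  b8=1 t=1,i=11
  ..###|#  b7=1 t=0,i=17
  ..##.|.  b6=0 t=3,i=10
  ..#.#|.  b5=0 t=1,i=2
  ..#..|.  b4=0 t=1,i=10
  ...##|.  b3=0 t=1,i=15
  ...#.|.  b2=0 t=1,i=9
  ....#|#  b1=1 t=1,i=14
  .....|#  b0=1 t=1,i=13
  bits 10111010101011110100010110000011 = 3132048771

3132048771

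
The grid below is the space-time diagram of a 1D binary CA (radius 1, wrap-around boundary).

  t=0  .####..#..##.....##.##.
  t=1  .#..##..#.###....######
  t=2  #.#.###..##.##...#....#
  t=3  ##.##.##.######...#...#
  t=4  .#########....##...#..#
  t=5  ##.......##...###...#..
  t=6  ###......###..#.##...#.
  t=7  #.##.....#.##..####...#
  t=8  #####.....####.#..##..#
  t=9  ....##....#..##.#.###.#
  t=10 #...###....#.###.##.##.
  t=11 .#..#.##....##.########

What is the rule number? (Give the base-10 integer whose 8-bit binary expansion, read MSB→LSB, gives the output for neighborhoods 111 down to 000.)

  ### -> .   bit 7 = 0  t=0,i=2
  ##. -> #   bit 6 = 1  t=0,i=4
  #.# -> #   bit 5 = 1  t=0,i=19
  #.. -> #   bit 4 = 1  t=0,i=5
  .## -> #   bit 3 = 1  t=0,i=1
  .#. -> .   bit 2 = 0  t=0,i=7
  ..# -> .   bit 1 = 0  t=0,i=0
  ... -> .   bit 0 = 0  t=0,i=13
  bits 01111000 = 120

120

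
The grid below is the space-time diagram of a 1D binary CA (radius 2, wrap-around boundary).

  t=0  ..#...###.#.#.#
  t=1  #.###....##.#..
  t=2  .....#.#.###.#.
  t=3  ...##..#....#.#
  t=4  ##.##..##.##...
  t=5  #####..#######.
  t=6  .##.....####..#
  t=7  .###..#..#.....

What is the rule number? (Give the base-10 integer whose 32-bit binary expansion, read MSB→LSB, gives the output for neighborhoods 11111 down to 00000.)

  ##### -> #   bit 31 = 1  t=5,i=2
  ####. -> .   bit 30 = 0  t=5,i=3
  ###.# -> .   bit 29 = 0  t=0,i=8
  ###.. -> .   bit 28 = 0  t=1,i=4
  ##.## -> #   bit 27 = 1  t=4,i=2
  ##.#. -> #   bit 26 = 1  t=0,i=9
  ##..# -> .   bit 25 = 0  t=3,i=5
  ##... -> #   bit 24 = 1  t=1,i=5
  #.### -> .   bit 23 = 0  t=1,i=2
  #.##. -> #   bit 22 = 1  t=4,i=3
  #.#.# -> #   bit 21 = 1  t=0,i=10
  #.#.. -> .   bit 20 = 0  t=0,i=14
  #..## -> .   bit 19 = 0  t=4,i=6
  #..#. -> .   bit 18 = 0  t=0,i=1
  #...# -> #   bit 17 = 1  t=0,i=4
  #.... -> .   bit 16 = 0  t=1,i=6
  .#### -> #   bit 15 = 1  t=5,i=1
  .###. -> .   bit 14 = 0  t=0,i=7
  .##.# -> #   bit 13 = 1  t=1,i=10
  .##.. -> #   bit 12 = 1  t=3,i=4
  .#.## -> .   bit 11 = 0  t=1,i=1
  .#.#. -> .   bit 10 = 0  t=0,i=11
  .#..# -> #   bit 9 = 1  t=0,i=0
  .#... -> #   bit 8 = 1  t=0,i=3
  ..### -> .   bit 7 = 0  t=0,i=6
  ..##. -> #   bit 6 = 1  t=1,i=9
  ..#.# -> .   bit 5 = 0  t=1,i=0
  ..#.. -> #   bit 4 = 1  t=0,i=2
  ...## -> .   bit 3 = 0  t=0,i=5
  ...#. -> #   bit 2 = 1  t=2,i=4
  ....# -> #   bit 1 = 1  t=1,i=7
  ..... -> .   bit 0 = 0  t=2,i=1
  bits 10001101011000101011001101010110 = 2372055894

2372055894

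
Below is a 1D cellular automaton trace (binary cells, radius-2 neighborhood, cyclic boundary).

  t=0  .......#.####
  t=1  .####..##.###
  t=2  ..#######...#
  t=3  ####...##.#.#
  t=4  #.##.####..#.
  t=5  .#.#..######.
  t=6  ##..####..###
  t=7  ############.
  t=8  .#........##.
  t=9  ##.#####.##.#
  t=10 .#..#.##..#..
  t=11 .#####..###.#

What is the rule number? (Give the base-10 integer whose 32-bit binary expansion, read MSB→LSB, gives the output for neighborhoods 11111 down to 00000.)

  nb #####: next=.  (t=2,i=4, bit31=0)
  nb ####.: next=#  (t=0,i=11, bit30=1)
  nb ###.#: next=#  (t=1,i=12, bit29=1)
  nb ###..: next=#  (t=0,i=12, bit28=1)
  nb ##.##: next=.  (t=1,i=0, bit27=0)
  nb ##.#.: next=.  (t=3,i=9, bit26=0)
  nb ##..#: next=#  (t=1,i=5, bit25=1)
  nb ##...: next=.  (t=0,i=0, bit24=0)
  nb #.###: next=.  (t=0,i=9, bit23=0)
  nb #.##.: next=.  (t=4,i=2, bit22=0)
  nb #.#.#: next=.  (t=3,i=10, bit21=0)
  nb #.#..: next=.  (t=5,i=3, bit20=0)
  nb #..##: next=#  (t=1,i=6, bit19=1)
  nb #..#.: next=#  (t=4,i=10, bit18=1)
  nb #...#: next=#  (t=2,i=10, bit17=1)
  nb #....: next=#  (t=0,i=1, bit16=1)
  nb .####: next=#  (t=0,i=10, bit15=1)
  nb .###.: next=.  (t=1,i=11, bit14=0)
  nb .##.#: next=#  (t=1,i=8, bit13=1)
  nb .##..: next=.  (t=8,i=11, bit12=0)
  nb .#.##: next=#  (t=0,i=8, bit11=1)
  nb .#.#.: next=.  (t=4,i=12, bit10=0)
  nb .#..#: next=#  (t=2,i=0, bit9=1)
  nb .#...: next=.  (t=8,i=2, bit8=0)
  nb ..###: next=#  (t=2,i=2, bit7=1)
  nb ..##.: next=#  (t=1,i=7, bit6=1)
  nb ..#.#: next=#  (t=0,i=7, bit5=1)
  nb ..#..: next=#  (t=2,i=12, bit4=1)
  nb ...##: next=#  (t=3,i=6, bit3=1)
  nb ...#.: next=.  (t=0,i=6, bit2=0)
  nb ....#: next=.  (t=0,i=5, bit1=0)
  nb .....: next=#  (t=0,i=2, bit0=1)
  bits 01110010000011111010101011111001 = 1913629433

1913629433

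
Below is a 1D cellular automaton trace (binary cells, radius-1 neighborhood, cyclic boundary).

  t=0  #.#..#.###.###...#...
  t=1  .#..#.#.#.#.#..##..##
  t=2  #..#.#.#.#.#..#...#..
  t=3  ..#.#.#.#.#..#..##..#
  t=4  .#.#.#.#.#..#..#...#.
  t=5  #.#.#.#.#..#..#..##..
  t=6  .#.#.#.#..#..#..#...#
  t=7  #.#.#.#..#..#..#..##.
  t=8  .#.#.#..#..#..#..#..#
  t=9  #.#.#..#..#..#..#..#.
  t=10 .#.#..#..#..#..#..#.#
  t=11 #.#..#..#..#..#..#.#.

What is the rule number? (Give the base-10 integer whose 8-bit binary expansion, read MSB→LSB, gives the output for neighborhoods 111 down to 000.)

163

  [7] ### => #  t=0,i=8
  [6] ##. => .  t=0,i=9
  [5] #.# => #  t=0,i=1
  [4] #.. => .  t=0,i=3
  [3] .## => .  t=0,i=7
  [2] .#. => .  t=0,i=0
  [1] ..# => #  t=0,i=4
  [0] ... => #  t=0,i=15
  bits 10100011 = 163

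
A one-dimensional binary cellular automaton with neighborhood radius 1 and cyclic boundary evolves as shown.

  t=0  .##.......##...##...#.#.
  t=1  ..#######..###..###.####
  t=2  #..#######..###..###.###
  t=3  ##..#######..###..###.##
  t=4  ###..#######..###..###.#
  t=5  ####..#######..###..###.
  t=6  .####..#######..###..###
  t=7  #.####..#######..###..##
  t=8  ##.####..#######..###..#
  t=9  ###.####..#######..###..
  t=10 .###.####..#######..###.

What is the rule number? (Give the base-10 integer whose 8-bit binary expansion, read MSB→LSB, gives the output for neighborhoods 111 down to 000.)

  nb ###: next=#  (t=1,i=3, bit7=1)
  nb ##.: next=#  (t=0,i=2, bit6=1)
  nb #.#: next=#  (t=0,i=21, bit5=1)
  nb #..: next=#  (t=0,i=3, bit4=1)
  nb .##: next=.  (t=0,i=1, bit3=0)
  nb .#.: next=#  (t=0,i=20, bit2=1)
  nb ..#: next=.  (t=0,i=0, bit1=0)
  nb ...: next=#  (t=0,i=4, bit0=1)
  bits 11110101 = 245

245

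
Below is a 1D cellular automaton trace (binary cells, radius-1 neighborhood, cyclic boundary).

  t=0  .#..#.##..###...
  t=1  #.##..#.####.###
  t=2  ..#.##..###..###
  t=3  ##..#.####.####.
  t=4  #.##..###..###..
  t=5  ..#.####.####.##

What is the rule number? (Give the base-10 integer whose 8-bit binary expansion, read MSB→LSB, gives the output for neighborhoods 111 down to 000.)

155

  [7] ### => #  t=0,i=11
  [6] ##. => .  t=0,i=7
  [5] #.# => .  t=0,i=5
  [4] #.. => #  t=0,i=2
  [3] .## => #  t=0,i=6
  [2] .#. => .  t=0,i=1
  [1] ..# => #  t=0,i=0
  [0] ... => #  t=0,i=14
  bits 10011011 = 155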